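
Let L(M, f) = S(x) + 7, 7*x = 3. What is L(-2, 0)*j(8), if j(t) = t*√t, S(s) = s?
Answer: 832*√2/7 ≈ 168.09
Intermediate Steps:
x = 3/7 (x = (⅐)*3 = 3/7 ≈ 0.42857)
L(M, f) = 52/7 (L(M, f) = 3/7 + 7 = 52/7)
j(t) = t^(3/2)
L(-2, 0)*j(8) = 52*8^(3/2)/7 = 52*(16*√2)/7 = 832*√2/7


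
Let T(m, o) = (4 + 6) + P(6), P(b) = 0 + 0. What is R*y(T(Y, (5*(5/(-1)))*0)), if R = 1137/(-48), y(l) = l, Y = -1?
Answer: -1895/8 ≈ -236.88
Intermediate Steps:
P(b) = 0
T(m, o) = 10 (T(m, o) = (4 + 6) + 0 = 10 + 0 = 10)
R = -379/16 (R = 1137*(-1/48) = -379/16 ≈ -23.688)
R*y(T(Y, (5*(5/(-1)))*0)) = -379/16*10 = -1895/8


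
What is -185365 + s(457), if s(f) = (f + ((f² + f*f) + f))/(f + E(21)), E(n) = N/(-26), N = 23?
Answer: -2187359623/11859 ≈ -1.8445e+5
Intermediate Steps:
E(n) = -23/26 (E(n) = 23/(-26) = 23*(-1/26) = -23/26)
s(f) = (2*f + 2*f²)/(-23/26 + f) (s(f) = (f + ((f² + f*f) + f))/(f - 23/26) = (f + ((f² + f²) + f))/(-23/26 + f) = (f + (2*f² + f))/(-23/26 + f) = (f + (f + 2*f²))/(-23/26 + f) = (2*f + 2*f²)/(-23/26 + f))
-185365 + s(457) = -185365 + 52*457*(1 + 457)/(-23 + 26*457) = -185365 + 52*457*458/(-23 + 11882) = -185365 + 52*457*458/11859 = -185365 + 52*457*(1/11859)*458 = -185365 + 10883912/11859 = -2187359623/11859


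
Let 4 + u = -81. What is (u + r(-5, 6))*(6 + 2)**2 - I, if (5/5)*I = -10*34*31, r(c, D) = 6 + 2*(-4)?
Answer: 4972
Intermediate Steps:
u = -85 (u = -4 - 81 = -85)
r(c, D) = -2 (r(c, D) = 6 - 8 = -2)
I = -10540 (I = -10*34*31 = -340*31 = -10540)
(u + r(-5, 6))*(6 + 2)**2 - I = (-85 - 2)*(6 + 2)**2 - 1*(-10540) = -87*8**2 + 10540 = -87*64 + 10540 = -5568 + 10540 = 4972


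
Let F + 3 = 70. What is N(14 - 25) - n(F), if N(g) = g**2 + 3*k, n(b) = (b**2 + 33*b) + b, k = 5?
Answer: -6631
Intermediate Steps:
F = 67 (F = -3 + 70 = 67)
n(b) = b**2 + 34*b
N(g) = 15 + g**2 (N(g) = g**2 + 3*5 = g**2 + 15 = 15 + g**2)
N(14 - 25) - n(F) = (15 + (14 - 25)**2) - 67*(34 + 67) = (15 + (-11)**2) - 67*101 = (15 + 121) - 1*6767 = 136 - 6767 = -6631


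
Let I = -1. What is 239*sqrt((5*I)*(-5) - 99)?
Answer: 239*I*sqrt(74) ≈ 2056.0*I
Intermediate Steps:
239*sqrt((5*I)*(-5) - 99) = 239*sqrt((5*(-1))*(-5) - 99) = 239*sqrt(-5*(-5) - 99) = 239*sqrt(25 - 99) = 239*sqrt(-74) = 239*(I*sqrt(74)) = 239*I*sqrt(74)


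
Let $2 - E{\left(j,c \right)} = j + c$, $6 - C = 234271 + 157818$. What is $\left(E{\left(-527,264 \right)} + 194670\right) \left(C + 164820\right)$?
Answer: $-44301512905$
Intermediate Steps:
$C = -392083$ ($C = 6 - \left(234271 + 157818\right) = 6 - 392089 = -392083$)
$E{\left(j,c \right)} = 2 - c - j$ ($E{\left(j,c \right)} = 2 - \left(j + c\right) = 2 - \left(c + j\right) = 2 - c - j$)
$\left(E{\left(-527,264 \right)} + 194670\right) \left(C + 164820\right) = \left(\left(2 - 264 - -527\right) + 194670\right) \left(-392083 + 164820\right) = \left(\left(2 - 264 + 527\right) + 194670\right) \left(-227263\right) = \left(265 + 194670\right) \left(-227263\right) = 194935 \left(-227263\right) = -44301512905$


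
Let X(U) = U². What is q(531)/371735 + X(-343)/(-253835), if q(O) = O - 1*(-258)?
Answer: -1741359008/3774374149 ≈ -0.46136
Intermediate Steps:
q(O) = 258 + O (q(O) = O + 258 = 258 + O)
q(531)/371735 + X(-343)/(-253835) = (258 + 531)/371735 + (-343)²/(-253835) = 789*(1/371735) + 117649*(-1/253835) = 789/371735 - 117649/253835 = -1741359008/3774374149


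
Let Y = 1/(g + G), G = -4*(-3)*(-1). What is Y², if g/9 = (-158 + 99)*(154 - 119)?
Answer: 1/345848409 ≈ 2.8914e-9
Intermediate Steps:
G = -12 (G = 12*(-1) = -12)
g = -18585 (g = 9*((-158 + 99)*(154 - 119)) = 9*(-59*35) = 9*(-2065) = -18585)
Y = -1/18597 (Y = 1/(-18585 - 12) = 1/(-18597) = -1/18597 ≈ -5.3772e-5)
Y² = (-1/18597)² = 1/345848409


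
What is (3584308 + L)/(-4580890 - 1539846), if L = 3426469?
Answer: -7010777/6120736 ≈ -1.1454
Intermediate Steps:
(3584308 + L)/(-4580890 - 1539846) = (3584308 + 3426469)/(-4580890 - 1539846) = 7010777/(-6120736) = 7010777*(-1/6120736) = -7010777/6120736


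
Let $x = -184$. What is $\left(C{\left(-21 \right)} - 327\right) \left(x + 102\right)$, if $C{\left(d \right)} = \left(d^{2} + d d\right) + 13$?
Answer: $-46576$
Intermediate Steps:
$C{\left(d \right)} = 13 + 2 d^{2}$ ($C{\left(d \right)} = \left(d^{2} + d^{2}\right) + 13 = 2 d^{2} + 13 = 13 + 2 d^{2}$)
$\left(C{\left(-21 \right)} - 327\right) \left(x + 102\right) = \left(\left(13 + 2 \left(-21\right)^{2}\right) - 327\right) \left(-184 + 102\right) = \left(\left(13 + 2 \cdot 441\right) - 327\right) \left(-82\right) = \left(\left(13 + 882\right) - 327\right) \left(-82\right) = \left(895 - 327\right) \left(-82\right) = 568 \left(-82\right) = -46576$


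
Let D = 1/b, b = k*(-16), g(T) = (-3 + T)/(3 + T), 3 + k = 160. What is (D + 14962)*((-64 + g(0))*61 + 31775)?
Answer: 522613070415/1256 ≈ 4.1609e+8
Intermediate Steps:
k = 157 (k = -3 + 160 = 157)
g(T) = (-3 + T)/(3 + T)
b = -2512 (b = 157*(-16) = -2512)
D = -1/2512 (D = 1/(-2512) = -1/2512 ≈ -0.00039809)
(D + 14962)*((-64 + g(0))*61 + 31775) = (-1/2512 + 14962)*((-64 + (-3 + 0)/(3 + 0))*61 + 31775) = 37584543*((-64 - 3/3)*61 + 31775)/2512 = 37584543*((-64 + (⅓)*(-3))*61 + 31775)/2512 = 37584543*((-64 - 1)*61 + 31775)/2512 = 37584543*(-65*61 + 31775)/2512 = 37584543*(-3965 + 31775)/2512 = (37584543/2512)*27810 = 522613070415/1256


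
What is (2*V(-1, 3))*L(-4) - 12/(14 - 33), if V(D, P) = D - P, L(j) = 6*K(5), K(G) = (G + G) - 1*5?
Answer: -4548/19 ≈ -239.37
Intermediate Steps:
K(G) = -5 + 2*G (K(G) = 2*G - 5 = -5 + 2*G)
L(j) = 30 (L(j) = 6*(-5 + 2*5) = 6*(-5 + 10) = 6*5 = 30)
(2*V(-1, 3))*L(-4) - 12/(14 - 33) = (2*(-1 - 1*3))*30 - 12/(14 - 33) = (2*(-1 - 3))*30 - 12/(-19) = (2*(-4))*30 - 12*(-1/19) = -8*30 + 12/19 = -240 + 12/19 = -4548/19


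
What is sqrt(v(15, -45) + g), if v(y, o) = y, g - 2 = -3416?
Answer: I*sqrt(3399) ≈ 58.301*I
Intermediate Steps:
g = -3414 (g = 2 - 3416 = -3414)
sqrt(v(15, -45) + g) = sqrt(15 - 3414) = sqrt(-3399) = I*sqrt(3399)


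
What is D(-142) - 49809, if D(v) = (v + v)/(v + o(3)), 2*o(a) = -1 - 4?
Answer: -14394233/289 ≈ -49807.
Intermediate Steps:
o(a) = -5/2 (o(a) = (-1 - 4)/2 = (1/2)*(-5) = -5/2)
D(v) = 2*v/(-5/2 + v) (D(v) = (v + v)/(v - 5/2) = (2*v)/(-5/2 + v) = 2*v/(-5/2 + v))
D(-142) - 49809 = 4*(-142)/(-5 + 2*(-142)) - 49809 = 4*(-142)/(-5 - 284) - 49809 = 4*(-142)/(-289) - 49809 = 4*(-142)*(-1/289) - 49809 = 568/289 - 49809 = -14394233/289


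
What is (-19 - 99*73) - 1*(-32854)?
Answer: 25608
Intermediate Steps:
(-19 - 99*73) - 1*(-32854) = (-19 - 7227) + 32854 = -7246 + 32854 = 25608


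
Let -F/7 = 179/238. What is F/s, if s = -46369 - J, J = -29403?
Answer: 179/576844 ≈ 0.00031031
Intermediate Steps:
s = -16966 (s = -46369 - 1*(-29403) = -46369 + 29403 = -16966)
F = -179/34 (F = -1253/238 = -7*179/238 = -179/34 ≈ -5.2647)
F/s = -179/34/(-16966) = -179/34*(-1/16966) = 179/576844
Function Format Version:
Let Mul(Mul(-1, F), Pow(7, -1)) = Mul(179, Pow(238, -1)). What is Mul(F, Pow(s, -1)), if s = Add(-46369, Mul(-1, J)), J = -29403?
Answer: Rational(179, 576844) ≈ 0.00031031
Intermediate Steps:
s = -16966 (s = Add(-46369, Mul(-1, -29403)) = Add(-46369, 29403) = -16966)
F = Rational(-179, 34) (F = Mul(-7, Mul(179, Pow(238, -1))) = Mul(-7, Mul(179, Rational(1, 238))) = Mul(-7, Rational(179, 238)) = Rational(-179, 34) ≈ -5.2647)
Mul(F, Pow(s, -1)) = Mul(Rational(-179, 34), Pow(-16966, -1)) = Mul(Rational(-179, 34), Rational(-1, 16966)) = Rational(179, 576844)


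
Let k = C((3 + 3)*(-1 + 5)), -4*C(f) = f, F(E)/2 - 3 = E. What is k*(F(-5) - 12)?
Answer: 96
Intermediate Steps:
F(E) = 6 + 2*E
C(f) = -f/4
k = -6 (k = -(3 + 3)*(-1 + 5)/4 = -3*4/2 = -¼*24 = -6)
k*(F(-5) - 12) = -6*((6 + 2*(-5)) - 12) = -6*((6 - 10) - 12) = -6*(-4 - 12) = -6*(-16) = 96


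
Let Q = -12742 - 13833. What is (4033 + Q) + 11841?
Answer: -10701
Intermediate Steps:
Q = -26575
(4033 + Q) + 11841 = (4033 - 26575) + 11841 = -22542 + 11841 = -10701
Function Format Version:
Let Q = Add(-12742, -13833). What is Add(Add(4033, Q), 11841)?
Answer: -10701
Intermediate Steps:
Q = -26575
Add(Add(4033, Q), 11841) = Add(Add(4033, -26575), 11841) = Add(-22542, 11841) = -10701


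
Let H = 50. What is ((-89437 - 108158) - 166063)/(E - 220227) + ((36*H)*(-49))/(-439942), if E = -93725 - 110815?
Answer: 98726438618/93436421757 ≈ 1.0566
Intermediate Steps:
E = -204540
((-89437 - 108158) - 166063)/(E - 220227) + ((36*H)*(-49))/(-439942) = ((-89437 - 108158) - 166063)/(-204540 - 220227) + ((36*50)*(-49))/(-439942) = (-197595 - 166063)/(-424767) + (1800*(-49))*(-1/439942) = -363658*(-1/424767) - 88200*(-1/439942) = 363658/424767 + 44100/219971 = 98726438618/93436421757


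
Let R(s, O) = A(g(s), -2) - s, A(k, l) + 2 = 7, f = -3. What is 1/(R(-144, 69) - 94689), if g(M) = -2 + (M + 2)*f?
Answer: -1/94540 ≈ -1.0578e-5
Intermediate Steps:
g(M) = -8 - 3*M (g(M) = -2 + (M + 2)*(-3) = -2 + (2 + M)*(-3) = -2 + (-6 - 3*M) = -8 - 3*M)
A(k, l) = 5 (A(k, l) = -2 + 7 = 5)
R(s, O) = 5 - s
1/(R(-144, 69) - 94689) = 1/((5 - 1*(-144)) - 94689) = 1/((5 + 144) - 94689) = 1/(149 - 94689) = 1/(-94540) = -1/94540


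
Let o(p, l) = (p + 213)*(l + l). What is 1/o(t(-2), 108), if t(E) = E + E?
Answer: 1/45144 ≈ 2.2151e-5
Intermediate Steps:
t(E) = 2*E
o(p, l) = 2*l*(213 + p) (o(p, l) = (213 + p)*(2*l) = 2*l*(213 + p))
1/o(t(-2), 108) = 1/(2*108*(213 + 2*(-2))) = 1/(2*108*(213 - 4)) = 1/(2*108*209) = 1/45144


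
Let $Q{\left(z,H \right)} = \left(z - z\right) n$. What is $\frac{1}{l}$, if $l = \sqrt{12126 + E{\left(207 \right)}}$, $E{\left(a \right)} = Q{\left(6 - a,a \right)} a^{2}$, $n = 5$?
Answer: $\frac{\sqrt{12126}}{12126} \approx 0.0090812$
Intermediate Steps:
$Q{\left(z,H \right)} = 0$ ($Q{\left(z,H \right)} = \left(z - z\right) 5 = 0 \cdot 5 = 0$)
$E{\left(a \right)} = 0$ ($E{\left(a \right)} = 0 a^{2} = 0$)
$l = \sqrt{12126}$ ($l = \sqrt{12126 + 0} = \sqrt{12126} \approx 110.12$)
$\frac{1}{l} = \frac{1}{\sqrt{12126}} = \frac{\sqrt{12126}}{12126}$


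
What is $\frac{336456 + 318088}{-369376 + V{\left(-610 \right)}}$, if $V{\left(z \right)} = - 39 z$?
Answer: $- \frac{327272}{172793} \approx -1.894$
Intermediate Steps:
$\frac{336456 + 318088}{-369376 + V{\left(-610 \right)}} = \frac{336456 + 318088}{-369376 - -23790} = \frac{654544}{-369376 + 23790} = \frac{654544}{-345586} = 654544 \left(- \frac{1}{345586}\right) = - \frac{327272}{172793}$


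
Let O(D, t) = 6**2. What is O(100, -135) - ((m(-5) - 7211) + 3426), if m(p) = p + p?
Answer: 3831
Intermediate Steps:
m(p) = 2*p
O(D, t) = 36
O(100, -135) - ((m(-5) - 7211) + 3426) = 36 - ((2*(-5) - 7211) + 3426) = 36 - ((-10 - 7211) + 3426) = 36 - (-7221 + 3426) = 36 - 1*(-3795) = 36 + 3795 = 3831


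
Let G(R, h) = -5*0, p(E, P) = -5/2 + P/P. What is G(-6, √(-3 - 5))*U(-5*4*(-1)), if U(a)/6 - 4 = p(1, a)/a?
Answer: 0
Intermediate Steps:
p(E, P) = -3/2 (p(E, P) = -5*½ + 1 = -5/2 + 1 = -3/2)
G(R, h) = 0
U(a) = 24 - 9/a (U(a) = 24 + 6*(-3/(2*a)) = 24 - 9/a)
G(-6, √(-3 - 5))*U(-5*4*(-1)) = 0*(24 - 9/(-5*4*(-1))) = 0*(24 - 9/((-20*(-1)))) = 0*(24 - 9/20) = 0*(471/20) = 0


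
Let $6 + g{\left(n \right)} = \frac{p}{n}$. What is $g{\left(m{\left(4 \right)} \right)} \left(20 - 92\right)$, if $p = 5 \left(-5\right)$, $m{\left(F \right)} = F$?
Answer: $882$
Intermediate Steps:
$p = -25$
$g{\left(n \right)} = -6 - \frac{25}{n}$
$g{\left(m{\left(4 \right)} \right)} \left(20 - 92\right) = \left(-6 - \frac{25}{4}\right) \left(20 - 92\right) = \left(-6 - \frac{25}{4}\right) \left(-72\right) = \left(- \frac{49}{4}\right) \left(-72\right) = 882$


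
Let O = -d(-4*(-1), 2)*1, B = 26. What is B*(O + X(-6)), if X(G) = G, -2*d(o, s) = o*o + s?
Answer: 78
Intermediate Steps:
d(o, s) = -s/2 - o²/2 (d(o, s) = -(o*o + s)/2 = -(o² + s)/2 = -(s + o²)/2 = -s/2 - o²/2)
O = 9 (O = -(-½*2 - (-4*(-1))²/2)*1 = -(-1 - ½*4²)*1 = -(-1 - ½*16)*1 = -(-1 - 8)*1 = -1*(-9)*1 = 9*1 = 9)
B*(O + X(-6)) = 26*(9 - 6) = 26*3 = 78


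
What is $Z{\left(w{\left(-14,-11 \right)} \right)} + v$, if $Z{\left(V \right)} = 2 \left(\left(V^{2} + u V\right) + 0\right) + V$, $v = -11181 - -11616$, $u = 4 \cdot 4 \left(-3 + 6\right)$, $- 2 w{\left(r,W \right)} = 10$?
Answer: $0$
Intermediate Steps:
$w{\left(r,W \right)} = -5$ ($w{\left(r,W \right)} = \left(- \frac{1}{2}\right) 10 = -5$)
$u = 48$ ($u = 16 \cdot 3 = 48$)
$v = 435$ ($v = -11181 + 11616 = 435$)
$Z{\left(V \right)} = 2 V^{2} + 97 V$ ($Z{\left(V \right)} = 2 \left(\left(V^{2} + 48 V\right) + 0\right) + V = 2 \left(V^{2} + 48 V\right) + V = \left(2 V^{2} + 96 V\right) + V = 2 V^{2} + 97 V$)
$Z{\left(w{\left(-14,-11 \right)} \right)} + v = - 5 \left(97 + 2 \left(-5\right)\right) + 435 = - 5 \left(97 - 10\right) + 435 = \left(-5\right) 87 + 435 = -435 + 435 = 0$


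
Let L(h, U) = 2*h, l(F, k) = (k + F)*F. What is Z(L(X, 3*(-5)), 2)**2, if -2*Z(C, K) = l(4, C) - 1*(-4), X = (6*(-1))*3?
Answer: 3844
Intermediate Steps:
l(F, k) = F*(F + k) (l(F, k) = (F + k)*F = F*(F + k))
X = -18 (X = -6*3 = -18)
Z(C, K) = -10 - 2*C (Z(C, K) = -(4*(4 + C) - 1*(-4))/2 = -((16 + 4*C) + 4)/2 = -(20 + 4*C)/2 = -10 - 2*C)
Z(L(X, 3*(-5)), 2)**2 = (-10 - 4*(-18))**2 = (-10 - 2*(-36))**2 = (-10 + 72)**2 = 62**2 = 3844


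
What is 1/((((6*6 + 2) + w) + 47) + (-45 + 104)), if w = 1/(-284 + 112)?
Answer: 172/24767 ≈ 0.0069447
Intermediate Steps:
w = -1/172 (w = 1/(-172) = -1/172 ≈ -0.0058140)
1/((((6*6 + 2) + w) + 47) + (-45 + 104)) = 1/((((6*6 + 2) - 1/172) + 47) + (-45 + 104)) = 1/((((36 + 2) - 1/172) + 47) + 59) = 1/(((38 - 1/172) + 47) + 59) = 1/((6535/172 + 47) + 59) = 1/(14619/172 + 59) = 1/(24767/172) = 172/24767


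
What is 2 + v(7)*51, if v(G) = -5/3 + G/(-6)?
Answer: -285/2 ≈ -142.50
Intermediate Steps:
v(G) = -5/3 - G/6 (v(G) = -5*⅓ + G*(-⅙) = -5/3 - G/6)
2 + v(7)*51 = 2 + (-5/3 - ⅙*7)*51 = 2 + (-5/3 - 7/6)*51 = 2 - 17/6*51 = 2 - 289/2 = -285/2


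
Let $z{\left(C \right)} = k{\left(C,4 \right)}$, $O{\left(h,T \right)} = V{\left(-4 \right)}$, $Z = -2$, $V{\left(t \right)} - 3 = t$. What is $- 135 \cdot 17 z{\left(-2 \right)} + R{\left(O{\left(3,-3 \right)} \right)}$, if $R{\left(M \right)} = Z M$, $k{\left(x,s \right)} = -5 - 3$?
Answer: $18362$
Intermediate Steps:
$V{\left(t \right)} = 3 + t$
$O{\left(h,T \right)} = -1$ ($O{\left(h,T \right)} = 3 - 4 = -1$)
$k{\left(x,s \right)} = -8$
$z{\left(C \right)} = -8$
$R{\left(M \right)} = - 2 M$
$- 135 \cdot 17 z{\left(-2 \right)} + R{\left(O{\left(3,-3 \right)} \right)} = - 135 \cdot 17 \left(-8\right) - -2 = \left(-135\right) \left(-136\right) + 2 = 18360 + 2 = 18362$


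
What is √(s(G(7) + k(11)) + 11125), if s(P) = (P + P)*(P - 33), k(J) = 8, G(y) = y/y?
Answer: 17*√37 ≈ 103.41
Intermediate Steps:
G(y) = 1
s(P) = 2*P*(-33 + P) (s(P) = (2*P)*(-33 + P) = 2*P*(-33 + P))
√(s(G(7) + k(11)) + 11125) = √(2*(1 + 8)*(-33 + (1 + 8)) + 11125) = √(2*9*(-33 + 9) + 11125) = √(2*9*(-24) + 11125) = √(-432 + 11125) = √10693 = 17*√37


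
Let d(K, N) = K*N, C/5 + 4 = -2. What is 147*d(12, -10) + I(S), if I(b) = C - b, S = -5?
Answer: -17665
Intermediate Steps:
C = -30 (C = -20 + 5*(-2) = -20 - 10 = -30)
I(b) = -30 - b
147*d(12, -10) + I(S) = 147*(12*(-10)) + (-30 - 1*(-5)) = 147*(-120) + (-30 + 5) = -17640 - 25 = -17665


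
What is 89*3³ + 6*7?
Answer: 2445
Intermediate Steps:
89*3³ + 6*7 = 89*27 + 42 = 2403 + 42 = 2445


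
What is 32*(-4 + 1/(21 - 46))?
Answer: -3232/25 ≈ -129.28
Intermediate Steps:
32*(-4 + 1/(21 - 46)) = 32*(-4 + 1/(-25)) = 32*(-4 - 1/25) = 32*(-101/25) = -3232/25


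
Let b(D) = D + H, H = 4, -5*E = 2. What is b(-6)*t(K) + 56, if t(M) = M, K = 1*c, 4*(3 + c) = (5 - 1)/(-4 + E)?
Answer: 687/11 ≈ 62.455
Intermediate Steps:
E = -⅖ (E = -⅕*2 = -⅖ ≈ -0.40000)
c = -71/22 (c = -3 + ((5 - 1)/(-4 - ⅖))/4 = -3 + (4/(-22/5))/4 = -3 + (4*(-5/22))/4 = -3 + (¼)*(-10/11) = -3 - 5/22 = -71/22 ≈ -3.2273)
b(D) = 4 + D (b(D) = D + 4 = 4 + D)
K = -71/22 (K = 1*(-71/22) = -71/22 ≈ -3.2273)
b(-6)*t(K) + 56 = (4 - 6)*(-71/22) + 56 = -2*(-71/22) + 56 = 71/11 + 56 = 687/11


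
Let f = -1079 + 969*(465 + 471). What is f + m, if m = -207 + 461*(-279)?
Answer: 777079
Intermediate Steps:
f = 905905 (f = -1079 + 969*936 = -1079 + 906984 = 905905)
m = -128826 (m = -207 - 128619 = -128826)
f + m = 905905 - 128826 = 777079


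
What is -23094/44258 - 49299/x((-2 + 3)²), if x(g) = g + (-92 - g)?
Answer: 1089875247/2035868 ≈ 535.34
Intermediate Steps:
x(g) = -92
-23094/44258 - 49299/x((-2 + 3)²) = -23094/44258 - 49299/(-92) = -23094*1/44258 - 49299*(-1/92) = -11547/22129 + 49299/92 = 1089875247/2035868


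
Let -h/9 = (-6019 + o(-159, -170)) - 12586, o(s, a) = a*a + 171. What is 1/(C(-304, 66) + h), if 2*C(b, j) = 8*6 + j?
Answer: -1/94137 ≈ -1.0623e-5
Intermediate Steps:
o(s, a) = 171 + a**2 (o(s, a) = a**2 + 171 = 171 + a**2)
h = -94194 (h = -9*((-6019 + (171 + (-170)**2)) - 12586) = -9*((-6019 + (171 + 28900)) - 12586) = -9*((-6019 + 29071) - 12586) = -9*(23052 - 12586) = -9*10466 = -94194)
C(b, j) = 24 + j/2 (C(b, j) = (8*6 + j)/2 = (48 + j)/2 = 24 + j/2)
1/(C(-304, 66) + h) = 1/((24 + (1/2)*66) - 94194) = 1/((24 + 33) - 94194) = 1/(57 - 94194) = 1/(-94137) = -1/94137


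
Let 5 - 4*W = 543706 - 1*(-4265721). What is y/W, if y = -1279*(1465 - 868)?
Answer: 1527126/2404711 ≈ 0.63506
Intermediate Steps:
W = -2404711/2 (W = 5/4 - (543706 - 1*(-4265721))/4 = 5/4 - (543706 + 4265721)/4 = 5/4 - 1/4*4809427 = 5/4 - 4809427/4 = -2404711/2 ≈ -1.2024e+6)
y = -763563 (y = -1279*597 = -763563)
y/W = -763563/(-2404711/2) = -763563*(-2/2404711) = 1527126/2404711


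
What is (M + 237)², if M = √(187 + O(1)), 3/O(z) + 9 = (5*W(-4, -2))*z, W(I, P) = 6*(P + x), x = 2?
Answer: 169067/3 + 632*√105 ≈ 62832.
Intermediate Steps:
W(I, P) = 12 + 6*P (W(I, P) = 6*(P + 2) = 6*(2 + P) = 12 + 6*P)
O(z) = -⅓ (O(z) = 3/(-9 + (5*(12 + 6*(-2)))*z) = 3/(-9 + (5*(12 - 12))*z) = 3/(-9 + (5*0)*z) = 3/(-9 + 0*z) = 3/(-9 + 0) = 3/(-9) = 3*(-⅑) = -⅓)
M = 4*√105/3 (M = √(187 - ⅓) = √(560/3) = 4*√105/3 ≈ 13.663)
(M + 237)² = (4*√105/3 + 237)² = (237 + 4*√105/3)²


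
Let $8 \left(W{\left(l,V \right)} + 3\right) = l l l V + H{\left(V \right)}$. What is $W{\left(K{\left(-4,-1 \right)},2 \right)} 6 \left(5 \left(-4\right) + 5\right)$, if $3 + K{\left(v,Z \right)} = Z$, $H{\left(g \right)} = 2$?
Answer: $\frac{3375}{2} \approx 1687.5$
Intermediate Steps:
$K{\left(v,Z \right)} = -3 + Z$
$W{\left(l,V \right)} = - \frac{11}{4} + \frac{V l^{3}}{8}$ ($W{\left(l,V \right)} = -3 + \frac{l l l V + 2}{8} = -3 + \frac{l^{2} l V + 2}{8} = -3 + \frac{l^{3} V + 2}{8} = -3 + \frac{V l^{3} + 2}{8} = -3 + \frac{2 + V l^{3}}{8} = -3 + \left(\frac{1}{4} + \frac{V l^{3}}{8}\right) = - \frac{11}{4} + \frac{V l^{3}}{8}$)
$W{\left(K{\left(-4,-1 \right)},2 \right)} 6 \left(5 \left(-4\right) + 5\right) = \left(- \frac{11}{4} + \frac{1}{8} \cdot 2 \left(-3 - 1\right)^{3}\right) 6 \left(5 \left(-4\right) + 5\right) = \left(- \frac{11}{4} + \frac{1}{8} \cdot 2 \left(-4\right)^{3}\right) 6 \left(-20 + 5\right) = \left(- \frac{11}{4} + \frac{1}{8} \cdot 2 \left(-64\right)\right) 6 \left(-15\right) = \left(- \frac{11}{4} - 16\right) 6 \left(-15\right) = \left(- \frac{75}{4}\right) 6 \left(-15\right) = \left(- \frac{225}{2}\right) \left(-15\right) = \frac{3375}{2}$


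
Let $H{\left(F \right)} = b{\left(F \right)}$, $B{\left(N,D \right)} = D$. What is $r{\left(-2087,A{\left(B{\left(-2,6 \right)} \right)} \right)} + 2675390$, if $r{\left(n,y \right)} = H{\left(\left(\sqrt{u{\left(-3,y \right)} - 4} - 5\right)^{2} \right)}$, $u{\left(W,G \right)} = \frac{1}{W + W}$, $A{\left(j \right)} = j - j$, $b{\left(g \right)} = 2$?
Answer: $2675392$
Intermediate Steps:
$A{\left(j \right)} = 0$
$u{\left(W,G \right)} = \frac{1}{2 W}$
$H{\left(F \right)} = 2$
$r{\left(n,y \right)} = 2$
$r{\left(-2087,A{\left(B{\left(-2,6 \right)} \right)} \right)} + 2675390 = 2 + 2675390 = 2675392$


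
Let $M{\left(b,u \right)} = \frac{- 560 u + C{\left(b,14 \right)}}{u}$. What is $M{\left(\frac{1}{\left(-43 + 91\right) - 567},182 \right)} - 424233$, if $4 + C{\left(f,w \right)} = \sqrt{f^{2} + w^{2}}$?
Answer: $- \frac{38656165}{91} + \frac{\sqrt{52794757}}{94458} \approx -4.2479 \cdot 10^{5}$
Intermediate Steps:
$C{\left(f,w \right)} = -4 + \sqrt{f^{2} + w^{2}}$
$M{\left(b,u \right)} = \frac{-4 + \sqrt{196 + b^{2}} - 560 u}{u}$ ($M{\left(b,u \right)} = \frac{- 560 u + \left(-4 + \sqrt{b^{2} + 14^{2}}\right)}{u} = \frac{- 560 u + \left(-4 + \sqrt{b^{2} + 196}\right)}{u} = \frac{- 560 u + \left(-4 + \sqrt{196 + b^{2}}\right)}{u} = \frac{-4 + \sqrt{196 + b^{2}} - 560 u}{u}$)
$M{\left(\frac{1}{\left(-43 + 91\right) - 567},182 \right)} - 424233 = \frac{-4 + \sqrt{196 + \left(\frac{1}{\left(-43 + 91\right) - 567}\right)^{2}} - 101920}{182} - 424233 = \frac{-4 + \sqrt{196 + \left(\frac{1}{48 - 567}\right)^{2}} - 101920}{182} - 424233 = \frac{-4 + \sqrt{196 + \left(\frac{1}{-519}\right)^{2}} - 101920}{182} - 424233 = \frac{-4 + \sqrt{196 + \left(- \frac{1}{519}\right)^{2}} - 101920}{182} - 424233 = \frac{-4 + \sqrt{196 + \frac{1}{269361}} - 101920}{182} - 424233 = \frac{-4 + \sqrt{\frac{52794757}{269361}} - 101920}{182} - 424233 = \frac{-4 + \frac{\sqrt{52794757}}{519} - 101920}{182} - 424233 = \frac{-101924 + \frac{\sqrt{52794757}}{519}}{182} - 424233 = \left(- \frac{50962}{91} + \frac{\sqrt{52794757}}{94458}\right) - 424233 = - \frac{38656165}{91} + \frac{\sqrt{52794757}}{94458}$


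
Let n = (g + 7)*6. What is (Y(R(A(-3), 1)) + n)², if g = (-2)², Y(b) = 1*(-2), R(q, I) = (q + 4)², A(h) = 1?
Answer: 4096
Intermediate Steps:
R(q, I) = (4 + q)²
Y(b) = -2
g = 4
n = 66 (n = (4 + 7)*6 = 11*6 = 66)
(Y(R(A(-3), 1)) + n)² = (-2 + 66)² = 64² = 4096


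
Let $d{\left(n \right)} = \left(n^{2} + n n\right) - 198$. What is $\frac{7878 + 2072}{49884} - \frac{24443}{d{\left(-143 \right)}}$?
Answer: $- \frac{203587403}{507569700} \approx -0.4011$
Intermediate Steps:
$d{\left(n \right)} = -198 + 2 n^{2}$ ($d{\left(n \right)} = \left(n^{2} + n^{2}\right) - 198 = 2 n^{2} - 198 = -198 + 2 n^{2}$)
$\frac{7878 + 2072}{49884} - \frac{24443}{d{\left(-143 \right)}} = \frac{7878 + 2072}{49884} - \frac{24443}{-198 + 2 \left(-143\right)^{2}} = 9950 \cdot \frac{1}{49884} - \frac{24443}{-198 + 2 \cdot 20449} = \frac{4975}{24942} - \frac{24443}{-198 + 40898} = \frac{4975}{24942} - \frac{24443}{40700} = - \frac{203587403}{507569700}$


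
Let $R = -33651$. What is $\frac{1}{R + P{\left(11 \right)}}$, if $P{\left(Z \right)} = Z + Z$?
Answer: $- \frac{1}{33629} \approx -2.9736 \cdot 10^{-5}$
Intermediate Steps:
$P{\left(Z \right)} = 2 Z$
$\frac{1}{R + P{\left(11 \right)}} = \frac{1}{-33651 + 2 \cdot 11} = \frac{1}{-33651 + 22} = \frac{1}{-33629} = - \frac{1}{33629}$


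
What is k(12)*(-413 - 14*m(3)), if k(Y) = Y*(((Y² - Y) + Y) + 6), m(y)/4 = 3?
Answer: -1045800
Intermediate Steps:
m(y) = 12 (m(y) = 4*3 = 12)
k(Y) = Y*(6 + Y²) (k(Y) = Y*(Y² + 6) = Y*(6 + Y²))
k(12)*(-413 - 14*m(3)) = (12*(6 + 12²))*(-413 - 14*12) = (12*(6 + 144))*(-413 - 168) = (12*150)*(-581) = 1800*(-581) = -1045800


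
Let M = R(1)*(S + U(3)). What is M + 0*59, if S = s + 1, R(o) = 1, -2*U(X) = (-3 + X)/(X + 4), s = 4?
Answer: 5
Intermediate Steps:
U(X) = -(-3 + X)/(2*(4 + X)) (U(X) = -(-3 + X)/(2*(X + 4)) = -(-3 + X)/(2*(4 + X)))
S = 5 (S = 4 + 1 = 5)
M = 5 (M = 1*(5 + (3 - 1*3)/(2*(4 + 3))) = 1*(5 + (½)*(3 - 3)/7) = 1*(5 + (½)*(⅐)*0) = 1*(5 + 0) = 1*5 = 5)
M + 0*59 = 5 + 0*59 = 5 + 0 = 5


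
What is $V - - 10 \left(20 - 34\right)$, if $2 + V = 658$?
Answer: $516$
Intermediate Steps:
$V = 656$ ($V = -2 + 658 = 656$)
$V - - 10 \left(20 - 34\right) = 656 - - 10 \left(20 - 34\right) = 656 - \left(-10\right) \left(-14\right) = 656 - 140 = 516$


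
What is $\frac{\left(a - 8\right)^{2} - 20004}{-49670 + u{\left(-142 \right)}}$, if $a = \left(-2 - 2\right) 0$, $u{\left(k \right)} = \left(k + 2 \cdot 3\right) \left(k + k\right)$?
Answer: $\frac{9970}{5523} \approx 1.8052$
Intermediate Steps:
$u{\left(k \right)} = 2 k \left(6 + k\right)$ ($u{\left(k \right)} = \left(k + 6\right) 2 k = \left(6 + k\right) 2 k = 2 k \left(6 + k\right)$)
$a = 0$ ($a = \left(-4\right) 0 = 0$)
$\frac{\left(a - 8\right)^{2} - 20004}{-49670 + u{\left(-142 \right)}} = \frac{\left(0 - 8\right)^{2} - 20004}{-49670 + 2 \left(-142\right) \left(6 - 142\right)} = \frac{\left(-8\right)^{2} - 20004}{-49670 + 2 \left(-142\right) \left(-136\right)} = \frac{64 - 20004}{-49670 + 38624} = - \frac{19940}{-11046} = \left(-19940\right) \left(- \frac{1}{11046}\right) = \frac{9970}{5523}$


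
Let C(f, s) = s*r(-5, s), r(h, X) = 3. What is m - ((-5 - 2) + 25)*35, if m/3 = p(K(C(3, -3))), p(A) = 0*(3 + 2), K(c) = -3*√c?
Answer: -630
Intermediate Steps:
C(f, s) = 3*s (C(f, s) = s*3 = 3*s)
p(A) = 0 (p(A) = 0*5 = 0)
m = 0 (m = 3*0 = 0)
m - ((-5 - 2) + 25)*35 = 0 - ((-5 - 2) + 25)*35 = 0 - (-7 + 25)*35 = 0 - 18*35 = 0 - 1*630 = 0 - 630 = -630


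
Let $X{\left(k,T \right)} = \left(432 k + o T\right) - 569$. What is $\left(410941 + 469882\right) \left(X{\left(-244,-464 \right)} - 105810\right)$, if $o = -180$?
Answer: $-112980523741$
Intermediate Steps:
$X{\left(k,T \right)} = -569 - 180 T + 432 k$ ($X{\left(k,T \right)} = \left(432 k - 180 T\right) - 569 = \left(- 180 T + 432 k\right) - 569 = -569 - 180 T + 432 k$)
$\left(410941 + 469882\right) \left(X{\left(-244,-464 \right)} - 105810\right) = \left(410941 + 469882\right) \left(\left(-569 - -83520 + 432 \left(-244\right)\right) - 105810\right) = 880823 \left(\left(-569 + 83520 - 105408\right) - 105810\right) = 880823 \left(-22457 - 105810\right) = 880823 \left(-128267\right) = -112980523741$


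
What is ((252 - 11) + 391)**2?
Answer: 399424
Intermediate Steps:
((252 - 11) + 391)**2 = (241 + 391)**2 = 632**2 = 399424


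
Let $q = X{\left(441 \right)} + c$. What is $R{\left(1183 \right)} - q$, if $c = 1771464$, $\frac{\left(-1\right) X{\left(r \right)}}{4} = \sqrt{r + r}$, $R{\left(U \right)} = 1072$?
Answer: $-1770392 + 84 \sqrt{2} \approx -1.7703 \cdot 10^{6}$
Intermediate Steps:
$X{\left(r \right)} = - 4 \sqrt{2} \sqrt{r}$ ($X{\left(r \right)} = - 4 \sqrt{r + r} = - 4 \sqrt{2 r} = - 4 \sqrt{2} \sqrt{r}$)
$q = 1771464 - 84 \sqrt{2}$ ($q = - 4 \sqrt{2} \sqrt{441} + 1771464 = \left(-4\right) \sqrt{2} \cdot 21 + 1771464 = - 84 \sqrt{2} + 1771464 = 1771464 - 84 \sqrt{2} \approx 1.7713 \cdot 10^{6}$)
$R{\left(1183 \right)} - q = 1072 - \left(1771464 - 84 \sqrt{2}\right) = -1770392 + 84 \sqrt{2}$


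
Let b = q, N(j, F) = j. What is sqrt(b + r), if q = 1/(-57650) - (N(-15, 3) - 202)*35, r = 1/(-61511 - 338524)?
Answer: sqrt(6463122148258157289246)/922480710 ≈ 87.149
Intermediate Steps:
r = -1/400035 (r = 1/(-400035) = -1/400035 ≈ -2.4998e-6)
q = 437851749/57650 (q = 1/(-57650) - (-15 - 202)*35 = -1/57650 - (-217)*35 = -1/57650 - 1*(-7595) = -1/57650 + 7595 = 437851749/57650 ≈ 7595.0)
b = 437851749/57650 ≈ 7595.0
sqrt(b + r) = sqrt(437851749/57650 - 1/400035) = sqrt(35031204870713/4612403550) = sqrt(6463122148258157289246)/922480710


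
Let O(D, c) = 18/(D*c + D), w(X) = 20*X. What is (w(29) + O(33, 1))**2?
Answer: 40742689/121 ≈ 3.3672e+5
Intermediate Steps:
O(D, c) = 18/(D + D*c)
(w(29) + O(33, 1))**2 = (20*29 + 18/(33*(1 + 1)))**2 = (580 + 18*(1/33)/2)**2 = (580 + 18*(1/33)*(1/2))**2 = (580 + 3/11)**2 = (6383/11)**2 = 40742689/121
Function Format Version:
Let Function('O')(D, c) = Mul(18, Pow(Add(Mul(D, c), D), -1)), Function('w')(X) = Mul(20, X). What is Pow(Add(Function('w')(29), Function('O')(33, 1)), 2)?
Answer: Rational(40742689, 121) ≈ 3.3672e+5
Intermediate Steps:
Function('O')(D, c) = Mul(18, Pow(Add(D, Mul(D, c)), -1))
Pow(Add(Function('w')(29), Function('O')(33, 1)), 2) = Pow(Add(Mul(20, 29), Mul(18, Pow(33, -1), Pow(Add(1, 1), -1))), 2) = Pow(Add(580, Mul(18, Rational(1, 33), Pow(2, -1))), 2) = Pow(Add(580, Mul(18, Rational(1, 33), Rational(1, 2))), 2) = Pow(Add(580, Rational(3, 11)), 2) = Pow(Rational(6383, 11), 2) = Rational(40742689, 121)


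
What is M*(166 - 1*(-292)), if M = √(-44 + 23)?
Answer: 458*I*√21 ≈ 2098.8*I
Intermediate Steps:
M = I*√21 (M = √(-21) = I*√21 ≈ 4.5826*I)
M*(166 - 1*(-292)) = (I*√21)*(166 - 1*(-292)) = (I*√21)*(166 + 292) = (I*√21)*458 = 458*I*√21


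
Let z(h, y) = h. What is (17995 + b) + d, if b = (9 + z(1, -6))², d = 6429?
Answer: 24524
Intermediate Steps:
b = 100 (b = (9 + 1)² = 10² = 100)
(17995 + b) + d = (17995 + 100) + 6429 = 18095 + 6429 = 24524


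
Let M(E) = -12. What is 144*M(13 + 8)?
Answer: -1728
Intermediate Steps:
144*M(13 + 8) = 144*(-12) = -1728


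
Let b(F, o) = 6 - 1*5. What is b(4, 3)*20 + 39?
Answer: 59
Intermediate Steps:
b(F, o) = 1 (b(F, o) = 6 - 5 = 1)
b(4, 3)*20 + 39 = 1*20 + 39 = 20 + 39 = 59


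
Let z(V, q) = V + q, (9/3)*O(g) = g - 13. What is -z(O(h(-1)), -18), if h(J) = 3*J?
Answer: 70/3 ≈ 23.333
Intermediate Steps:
O(g) = -13/3 + g/3 (O(g) = (g - 13)/3 = (-13 + g)/3 = -13/3 + g/3)
-z(O(h(-1)), -18) = -((-13/3 + (3*(-1))/3) - 18) = -((-13/3 + (⅓)*(-3)) - 18) = -((-13/3 - 1) - 18) = -(-16/3 - 18) = -1*(-70/3) = 70/3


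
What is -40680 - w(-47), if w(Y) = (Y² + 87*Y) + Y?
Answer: -38753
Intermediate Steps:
w(Y) = Y² + 88*Y
-40680 - w(-47) = -40680 - (-47)*(88 - 47) = -40680 - (-47)*41 = -40680 - 1*(-1927) = -40680 + 1927 = -38753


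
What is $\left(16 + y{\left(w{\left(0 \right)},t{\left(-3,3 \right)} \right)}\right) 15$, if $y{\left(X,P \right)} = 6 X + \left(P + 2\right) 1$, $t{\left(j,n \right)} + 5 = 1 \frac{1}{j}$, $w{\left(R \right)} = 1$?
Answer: $280$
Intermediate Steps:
$t{\left(j,n \right)} = -5 + \frac{1}{j}$ ($t{\left(j,n \right)} = -5 + 1 \frac{1}{j} = -5 + \frac{1}{j}$)
$y{\left(X,P \right)} = 2 + P + 6 X$ ($y{\left(X,P \right)} = 6 X + \left(2 + P\right) 1 = 6 X + \left(2 + P\right) = 2 + P + 6 X$)
$\left(16 + y{\left(w{\left(0 \right)},t{\left(-3,3 \right)} \right)}\right) 15 = \left(16 + \left(2 - \left(5 - \frac{1}{-3}\right) + 6 \cdot 1\right)\right) 15 = \left(16 + \left(2 - \frac{16}{3} + 6\right)\right) 15 = \left(16 + \frac{8}{3}\right) 15 = \frac{56}{3} \cdot 15 = 280$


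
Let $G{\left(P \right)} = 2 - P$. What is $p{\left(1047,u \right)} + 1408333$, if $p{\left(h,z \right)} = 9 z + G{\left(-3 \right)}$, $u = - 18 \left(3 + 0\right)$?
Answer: $1407852$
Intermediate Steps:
$u = -54$ ($u = \left(-18\right) 3 = -54$)
$p{\left(h,z \right)} = 5 + 9 z$ ($p{\left(h,z \right)} = 9 z + \left(2 - -3\right) = 9 z + \left(2 + 3\right) = 9 z + 5 = 5 + 9 z$)
$p{\left(1047,u \right)} + 1408333 = \left(5 + 9 \left(-54\right)\right) + 1408333 = \left(5 - 486\right) + 1408333 = -481 + 1408333 = 1407852$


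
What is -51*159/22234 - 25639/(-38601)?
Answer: 257042017/858254634 ≈ 0.29949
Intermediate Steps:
-51*159/22234 - 25639/(-38601) = -8109*1/22234 - 25639*(-1/38601) = -8109/22234 + 25639/38601 = 257042017/858254634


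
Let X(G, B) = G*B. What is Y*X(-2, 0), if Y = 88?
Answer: 0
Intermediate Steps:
X(G, B) = B*G
Y*X(-2, 0) = 88*(0*(-2)) = 88*0 = 0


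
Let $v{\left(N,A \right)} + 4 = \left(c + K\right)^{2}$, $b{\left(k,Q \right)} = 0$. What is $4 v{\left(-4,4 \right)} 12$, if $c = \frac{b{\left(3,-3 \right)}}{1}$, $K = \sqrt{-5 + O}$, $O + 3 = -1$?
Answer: $-624$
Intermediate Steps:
$O = -4$ ($O = -3 - 1 = -4$)
$K = 3 i$ ($K = \sqrt{-5 - 4} = \sqrt{-9} = 3 i \approx 3.0 i$)
$c = 0$ ($c = \frac{0}{1} = 0 \cdot 1 = 0$)
$v{\left(N,A \right)} = -13$ ($v{\left(N,A \right)} = -4 + \left(0 + 3 i\right)^{2} = -4 + \left(3 i\right)^{2} = -4 - 9 = -13$)
$4 v{\left(-4,4 \right)} 12 = 4 \left(-13\right) 12 = \left(-52\right) 12 = -624$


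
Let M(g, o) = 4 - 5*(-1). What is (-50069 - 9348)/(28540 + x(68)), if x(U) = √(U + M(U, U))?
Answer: -1695761180/814531523 + 59417*√77/814531523 ≈ -2.0812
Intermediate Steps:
M(g, o) = 9 (M(g, o) = 4 + 5 = 9)
x(U) = √(9 + U) (x(U) = √(U + 9) = √(9 + U))
(-50069 - 9348)/(28540 + x(68)) = (-50069 - 9348)/(28540 + √(9 + 68)) = -59417/(28540 + √77)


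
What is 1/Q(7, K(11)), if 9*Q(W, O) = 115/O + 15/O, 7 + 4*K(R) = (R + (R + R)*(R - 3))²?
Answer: 157329/260 ≈ 605.11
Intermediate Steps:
K(R) = -7/4 + (R + 2*R*(-3 + R))²/4 (K(R) = -7/4 + (R + (R + R)*(R - 3))²/4 = -7/4 + (R + (2*R)*(-3 + R))²/4 = -7/4 + (R + 2*R*(-3 + R))²/4)
Q(W, O) = 130/(9*O) (Q(W, O) = (115/O + 15/O)/9 = (130/O)/9 = 130/(9*O))
1/Q(7, K(11)) = 1/(130/(9*(-7/4 + (¼)*11²*(-5 + 2*11)²))) = 1/(130/(9*(-7/4 + (¼)*121*(-5 + 22)²))) = 1/(130/(9*(-7/4 + (¼)*121*17²))) = 1/(130/(9*(-7/4 + (¼)*121*289))) = 1/(130/(9*(-7/4 + 34969/4))) = 1/(130/(9*(17481/2))) = 1/((130/9)*(2/17481)) = 1/(260/157329) = 157329/260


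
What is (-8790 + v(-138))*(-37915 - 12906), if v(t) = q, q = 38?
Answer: 444785392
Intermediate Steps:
v(t) = 38
(-8790 + v(-138))*(-37915 - 12906) = (-8790 + 38)*(-37915 - 12906) = -8752*(-50821) = 444785392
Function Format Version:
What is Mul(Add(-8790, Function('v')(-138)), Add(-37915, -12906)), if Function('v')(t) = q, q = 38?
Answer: 444785392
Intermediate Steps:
Function('v')(t) = 38
Mul(Add(-8790, Function('v')(-138)), Add(-37915, -12906)) = Mul(Add(-8790, 38), Add(-37915, -12906)) = Mul(-8752, -50821) = 444785392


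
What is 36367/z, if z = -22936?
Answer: -36367/22936 ≈ -1.5856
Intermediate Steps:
36367/z = 36367/(-22936) = 36367*(-1/22936) = -36367/22936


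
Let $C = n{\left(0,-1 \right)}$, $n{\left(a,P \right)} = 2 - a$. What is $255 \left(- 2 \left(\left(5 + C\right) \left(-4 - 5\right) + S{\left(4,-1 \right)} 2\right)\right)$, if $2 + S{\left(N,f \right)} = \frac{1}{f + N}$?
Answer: $33830$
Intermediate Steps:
$S{\left(N,f \right)} = -2 + \frac{1}{N + f}$ ($S{\left(N,f \right)} = -2 + \frac{1}{f + N} = -2 + \frac{1}{N + f}$)
$C = 2$ ($C = 2 - 0 = 2 + 0 = 2$)
$255 \left(- 2 \left(\left(5 + C\right) \left(-4 - 5\right) + S{\left(4,-1 \right)} 2\right)\right) = 255 \left(- 2 \left(\left(5 + 2\right) \left(-4 - 5\right) + \frac{1 - 8 - -2}{4 - 1} \cdot 2\right)\right) = 255 \left(- 2 \left(7 \left(-9\right) + \frac{1 - 8 + 2}{3} \cdot 2\right)\right) = 255 \left(- 2 \left(-63 + \frac{1}{3} \left(-5\right) 2\right)\right) = 255 \left(- 2 \left(-63 - \frac{10}{3}\right)\right) = 255 \left(\left(-2\right) \left(- \frac{199}{3}\right)\right) = 255 \cdot \frac{398}{3} = 33830$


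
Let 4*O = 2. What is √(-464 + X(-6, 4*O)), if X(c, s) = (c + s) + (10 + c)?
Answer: 4*I*√29 ≈ 21.541*I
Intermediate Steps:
O = ½ (O = (¼)*2 = ½ ≈ 0.50000)
X(c, s) = 10 + s + 2*c
√(-464 + X(-6, 4*O)) = √(-464 + (10 + 4*(½) + 2*(-6))) = √(-464 + (10 + 2 - 12)) = √(-464 + 0) = √(-464) = 4*I*√29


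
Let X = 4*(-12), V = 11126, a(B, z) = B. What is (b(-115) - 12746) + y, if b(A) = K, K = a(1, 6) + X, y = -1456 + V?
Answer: -3123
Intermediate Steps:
X = -48
y = 9670 (y = -1456 + 11126 = 9670)
K = -47 (K = 1 - 48 = -47)
b(A) = -47
(b(-115) - 12746) + y = (-47 - 12746) + 9670 = -12793 + 9670 = -3123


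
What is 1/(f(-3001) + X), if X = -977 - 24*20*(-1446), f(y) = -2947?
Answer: 1/690156 ≈ 1.4489e-6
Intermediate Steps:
X = 693103 (X = -977 - 480*(-1446) = -977 + 694080 = 693103)
1/(f(-3001) + X) = 1/(-2947 + 693103) = 1/690156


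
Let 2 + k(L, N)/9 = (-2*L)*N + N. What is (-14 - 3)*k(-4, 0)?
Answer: 306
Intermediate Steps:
k(L, N) = -18 + 9*N - 18*L*N (k(L, N) = -18 + 9*((-2*L)*N + N) = -18 + 9*(-2*L*N + N) = -18 + 9*(N - 2*L*N) = -18 + (9*N - 18*L*N) = -18 + 9*N - 18*L*N)
(-14 - 3)*k(-4, 0) = (-14 - 3)*(-18 + 9*0 - 18*(-4)*0) = -17*(-18 + 0 + 0) = -17*(-18) = 306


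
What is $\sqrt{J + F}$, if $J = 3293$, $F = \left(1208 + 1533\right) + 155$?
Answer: $\sqrt{6189} \approx 78.67$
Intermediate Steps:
$F = 2896$ ($F = 2741 + 155 = 2896$)
$\sqrt{J + F} = \sqrt{3293 + 2896} = \sqrt{6189}$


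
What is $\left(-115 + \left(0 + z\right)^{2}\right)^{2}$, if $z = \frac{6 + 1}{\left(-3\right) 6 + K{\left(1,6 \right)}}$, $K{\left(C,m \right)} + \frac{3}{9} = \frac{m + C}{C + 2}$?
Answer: $\frac{863830881}{65536} \approx 13181.0$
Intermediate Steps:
$K{\left(C,m \right)} = - \frac{1}{3} + \frac{C + m}{2 + C}$ ($K{\left(C,m \right)} = - \frac{1}{3} + \frac{m + C}{C + 2} = - \frac{1}{3} + \frac{C + m}{2 + C}$)
$z = - \frac{7}{16}$ ($z = \frac{6 + 1}{\left(-3\right) 6 + \frac{-2 + 2 \cdot 1 + 3 \cdot 6}{3 \left(2 + 1\right)}} = \frac{7}{-18 + \frac{-2 + 2 + 18}{3 \cdot 3}} = \frac{7}{-18 + \frac{1}{3} \cdot \frac{1}{3} \cdot 18} = \frac{7}{-18 + 2} = \frac{7}{-16} = 7 \left(- \frac{1}{16}\right) = - \frac{7}{16} \approx -0.4375$)
$\left(-115 + \left(0 + z\right)^{2}\right)^{2} = \left(-115 + \left(0 - \frac{7}{16}\right)^{2}\right)^{2} = \left(-115 + \left(- \frac{7}{16}\right)^{2}\right)^{2} = \left(-115 + \frac{49}{256}\right)^{2} = \left(- \frac{29391}{256}\right)^{2} = \frac{863830881}{65536}$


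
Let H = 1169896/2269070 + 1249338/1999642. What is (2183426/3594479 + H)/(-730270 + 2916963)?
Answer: 1018053685593120561/1273696272814821716901935 ≈ 7.9929e-7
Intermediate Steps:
H = 1293552138223/1134331918235 (H = 1169896*(1/2269070) + 1249338*(1/1999642) = 584948/1134535 + 624669/999821 = 1293552138223/1134331918235 ≈ 1.1404)
(2183426/3594479 + H)/(-730270 + 2916963) = (2183426/3594479 + 1293552138223/1134331918235)/(-730270 + 2916963) = (2183426*(1/3594479) + 1293552138223/1134331918235)/2186693 = (311918/513497 + 1293552138223/1134331918235)*(1/2186693) = (1018053685593120561/582476037017917795)*(1/2186693) = 1018053685593120561/1273696272814821716901935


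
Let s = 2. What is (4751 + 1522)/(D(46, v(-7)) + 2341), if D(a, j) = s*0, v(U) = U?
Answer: 6273/2341 ≈ 2.6796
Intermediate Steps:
D(a, j) = 0 (D(a, j) = 2*0 = 0)
(4751 + 1522)/(D(46, v(-7)) + 2341) = (4751 + 1522)/(0 + 2341) = 6273/2341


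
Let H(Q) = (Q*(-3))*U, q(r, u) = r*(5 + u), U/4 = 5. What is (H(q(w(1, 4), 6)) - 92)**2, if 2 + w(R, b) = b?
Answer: 1993744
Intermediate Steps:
U = 20 (U = 4*5 = 20)
w(R, b) = -2 + b
H(Q) = -60*Q (H(Q) = (Q*(-3))*20 = -3*Q*20 = -60*Q)
(H(q(w(1, 4), 6)) - 92)**2 = (-60*(-2 + 4)*(5 + 6) - 92)**2 = (-120*11 - 92)**2 = (-60*22 - 92)**2 = (-1320 - 92)**2 = (-1412)**2 = 1993744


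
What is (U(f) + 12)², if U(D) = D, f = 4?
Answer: 256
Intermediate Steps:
(U(f) + 12)² = (4 + 12)² = 16² = 256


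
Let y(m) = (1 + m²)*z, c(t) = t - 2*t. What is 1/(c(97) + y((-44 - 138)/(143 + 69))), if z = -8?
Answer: -2809/311507 ≈ -0.0090175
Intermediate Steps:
c(t) = -t
y(m) = -8 - 8*m² (y(m) = (1 + m²)*(-8) = -8 - 8*m²)
1/(c(97) + y((-44 - 138)/(143 + 69))) = 1/(-1*97 + (-8 - 8*(-44 - 138)²/(143 + 69)²)) = 1/(-97 + (-8 - 8*(-182/212)²)) = 1/(-97 + (-8 - 8*(-182*1/212)²)) = 1/(-97 + (-8 - 8*(-91/106)²)) = 1/(-97 + (-8 - 8*8281/11236)) = 1/(-97 + (-8 - 16562/2809)) = 1/(-97 - 39034/2809) = 1/(-311507/2809) = -2809/311507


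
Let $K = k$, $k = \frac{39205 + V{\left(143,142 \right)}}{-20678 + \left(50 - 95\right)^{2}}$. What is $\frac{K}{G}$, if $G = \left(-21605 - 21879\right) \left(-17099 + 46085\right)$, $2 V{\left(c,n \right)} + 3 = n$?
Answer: $\frac{26183}{15673832672848} \approx 1.6705 \cdot 10^{-9}$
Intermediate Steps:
$V{\left(c,n \right)} = - \frac{3}{2} + \frac{n}{2}$
$G = -1260427224$ ($G = \left(-43484\right) 28986 = -1260427224$)
$k = - \frac{78549}{37306}$ ($k = \frac{39205 + \left(- \frac{3}{2} + \frac{1}{2} \cdot 142\right)}{-20678 + \left(50 - 95\right)^{2}} = \frac{39205 + \left(- \frac{3}{2} + 71\right)}{-20678 + \left(-45\right)^{2}} = \frac{39205 + \frac{139}{2}}{-20678 + 2025} = \frac{78549}{2 \left(-18653\right)} = \frac{78549}{2} \left(- \frac{1}{18653}\right) = - \frac{78549}{37306} \approx -2.1055$)
$K = - \frac{78549}{37306} \approx -2.1055$
$\frac{K}{G} = - \frac{78549}{37306 \left(-1260427224\right)} = \left(- \frac{78549}{37306}\right) \left(- \frac{1}{1260427224}\right) = \frac{26183}{15673832672848}$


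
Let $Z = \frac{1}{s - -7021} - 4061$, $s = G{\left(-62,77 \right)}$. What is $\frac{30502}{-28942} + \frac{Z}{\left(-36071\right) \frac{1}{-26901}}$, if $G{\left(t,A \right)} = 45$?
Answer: $- \frac{1596344556791923}{526904999158} \approx -3029.7$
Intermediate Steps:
$s = 45$
$Z = - \frac{28695025}{7066}$ ($Z = \frac{1}{45 - -7021} - 4061 = \frac{1}{45 + 7021} + \left(-9914 + 5853\right) = \frac{1}{7066} - 4061 = - \frac{28695025}{7066} \approx -4061.0$)
$\frac{30502}{-28942} + \frac{Z}{\left(-36071\right) \frac{1}{-26901}} = \frac{30502}{-28942} - \frac{28695025}{7066 \left(- \frac{36071}{-26901}\right)} = 30502 \left(- \frac{1}{28942}\right) - \frac{28695025}{7066 \left(\left(-36071\right) \left(- \frac{1}{26901}\right)\right)} = - \frac{15251}{14471} - \frac{28695025}{7066 \cdot \frac{5153}{3843}} = - \frac{15251}{14471} - \frac{110274981075}{36411098} = - \frac{1596344556791923}{526904999158}$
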